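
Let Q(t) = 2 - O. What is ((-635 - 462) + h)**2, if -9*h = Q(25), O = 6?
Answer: 97397161/81 ≈ 1.2024e+6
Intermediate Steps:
Q(t) = -4 (Q(t) = 2 - 1*6 = 2 - 6 = -4)
h = 4/9 (h = -1/9*(-4) = 4/9 ≈ 0.44444)
((-635 - 462) + h)**2 = ((-635 - 462) + 4/9)**2 = (-1097 + 4/9)**2 = (-9869/9)**2 = 97397161/81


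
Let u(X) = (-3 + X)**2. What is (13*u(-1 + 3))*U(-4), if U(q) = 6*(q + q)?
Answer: -624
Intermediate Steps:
U(q) = 12*q (U(q) = 6*(2*q) = 12*q)
(13*u(-1 + 3))*U(-4) = (13*(-3 + (-1 + 3))**2)*(12*(-4)) = (13*(-3 + 2)**2)*(-48) = (13*(-1)**2)*(-48) = (13*1)*(-48) = 13*(-48) = -624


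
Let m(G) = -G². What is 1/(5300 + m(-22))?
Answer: 1/4816 ≈ 0.00020764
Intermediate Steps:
1/(5300 + m(-22)) = 1/(5300 - 1*(-22)²) = 1/(5300 - 1*484) = 1/(5300 - 484) = 1/4816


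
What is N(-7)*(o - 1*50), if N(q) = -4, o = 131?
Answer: -324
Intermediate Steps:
N(-7)*(o - 1*50) = -4*(131 - 1*50) = -4*(131 - 50) = -4*81 = -324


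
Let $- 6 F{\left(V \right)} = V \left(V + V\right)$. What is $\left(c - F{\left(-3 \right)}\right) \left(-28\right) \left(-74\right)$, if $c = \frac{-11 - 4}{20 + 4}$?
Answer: $4921$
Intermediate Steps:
$F{\left(V \right)} = - \frac{V^{2}}{3}$ ($F{\left(V \right)} = - \frac{V \left(V + V\right)}{6} = - \frac{V 2 V}{6} = - \frac{2 V^{2}}{6} = - \frac{V^{2}}{3}$)
$c = - \frac{5}{8}$ ($c = - \frac{15}{24} = \left(-15\right) \frac{1}{24} = - \frac{5}{8} \approx -0.625$)
$\left(c - F{\left(-3 \right)}\right) \left(-28\right) \left(-74\right) = \left(- \frac{5}{8} - - \frac{\left(-3\right)^{2}}{3}\right) \left(-28\right) \left(-74\right) = \left(- \frac{5}{8} - \left(- \frac{1}{3}\right) 9\right) \left(-28\right) \left(-74\right) = \left(- \frac{5}{8} - -3\right) \left(-28\right) \left(-74\right) = \left(- \frac{5}{8} + 3\right) \left(-28\right) \left(-74\right) = \frac{19}{8} \left(-28\right) \left(-74\right) = \left(- \frac{133}{2}\right) \left(-74\right) = 4921$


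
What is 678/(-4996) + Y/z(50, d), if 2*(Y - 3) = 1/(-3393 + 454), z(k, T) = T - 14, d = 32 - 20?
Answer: -24016259/14683244 ≈ -1.6356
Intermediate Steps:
d = 12
z(k, T) = -14 + T
Y = 17633/5878 (Y = 3 + 1/(2*(-3393 + 454)) = 3 + (1/2)/(-2939) = 3 + (1/2)*(-1/2939) = 3 - 1/5878 = 17633/5878 ≈ 2.9998)
678/(-4996) + Y/z(50, d) = 678/(-4996) + 17633/(5878*(-14 + 12)) = 678*(-1/4996) + (17633/5878)/(-2) = -339/2498 + (17633/5878)*(-1/2) = -339/2498 - 17633/11756 = -24016259/14683244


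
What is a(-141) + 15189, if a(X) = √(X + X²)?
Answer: 15189 + 2*√4935 ≈ 15330.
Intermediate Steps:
a(-141) + 15189 = √(-141*(1 - 141)) + 15189 = √(-141*(-140)) + 15189 = √19740 + 15189 = 2*√4935 + 15189 = 15189 + 2*√4935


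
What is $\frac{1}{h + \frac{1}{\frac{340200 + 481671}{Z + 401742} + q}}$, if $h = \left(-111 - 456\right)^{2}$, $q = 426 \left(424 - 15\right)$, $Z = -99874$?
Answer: $\frac{52596490983}{16909193289935555} \approx 3.1105 \cdot 10^{-6}$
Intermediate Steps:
$q = 174234$ ($q = 426 \cdot 409 = 174234$)
$h = 321489$ ($h = \left(-567\right)^{2} = 321489$)
$\frac{1}{h + \frac{1}{\frac{340200 + 481671}{Z + 401742} + q}} = \frac{1}{321489 + \frac{1}{\frac{340200 + 481671}{-99874 + 401742} + 174234}} = \frac{1}{321489 + \frac{1}{\frac{821871}{301868} + 174234}} = \frac{1}{321489 + \frac{1}{\frac{52596490983}{301868}}} = \frac{1}{321489 + \frac{301868}{52596490983}} = \frac{1}{\frac{16909193289935555}{52596490983}} = \frac{52596490983}{16909193289935555}$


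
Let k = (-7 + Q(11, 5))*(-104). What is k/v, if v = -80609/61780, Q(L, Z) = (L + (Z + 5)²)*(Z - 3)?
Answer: 1381400800/80609 ≈ 17137.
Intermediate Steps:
Q(L, Z) = (-3 + Z)*(L + (5 + Z)²) (Q(L, Z) = (L + (5 + Z)²)*(-3 + Z) = (-3 + Z)*(L + (5 + Z)²))
k = -22360 (k = (-7 + (-3*11 - 3*(5 + 5)² + 11*5 + 5*(5 + 5)²))*(-104) = (-7 + (-33 - 3*10² + 55 + 5*10²))*(-104) = (-7 + (-33 - 3*100 + 55 + 5*100))*(-104) = (-7 + (-33 - 300 + 55 + 500))*(-104) = (-7 + 222)*(-104) = 215*(-104) = -22360)
v = -80609/61780 (v = -80609*1/61780 = -80609/61780 ≈ -1.3048)
k/v = -22360/(-80609/61780) = -22360*(-61780/80609) = 1381400800/80609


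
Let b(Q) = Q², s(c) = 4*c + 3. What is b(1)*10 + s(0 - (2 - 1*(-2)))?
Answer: -3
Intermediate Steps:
s(c) = 3 + 4*c
b(1)*10 + s(0 - (2 - 1*(-2))) = 1²*10 + (3 + 4*(0 - (2 - 1*(-2)))) = 1*10 + (3 + 4*(0 - (2 + 2))) = 10 + (3 + 4*(0 - 1*4)) = 10 + (3 + 4*(0 - 4)) = 10 + (3 + 4*(-4)) = 10 + (3 - 16) = 10 - 13 = -3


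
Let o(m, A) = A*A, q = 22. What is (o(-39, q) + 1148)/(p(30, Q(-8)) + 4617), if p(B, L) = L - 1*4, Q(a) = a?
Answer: 544/1535 ≈ 0.35440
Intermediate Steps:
p(B, L) = -4 + L (p(B, L) = L - 4 = -4 + L)
o(m, A) = A²
(o(-39, q) + 1148)/(p(30, Q(-8)) + 4617) = (22² + 1148)/((-4 - 8) + 4617) = (484 + 1148)/(-12 + 4617) = 1632/4605 = 1632*(1/4605) = 544/1535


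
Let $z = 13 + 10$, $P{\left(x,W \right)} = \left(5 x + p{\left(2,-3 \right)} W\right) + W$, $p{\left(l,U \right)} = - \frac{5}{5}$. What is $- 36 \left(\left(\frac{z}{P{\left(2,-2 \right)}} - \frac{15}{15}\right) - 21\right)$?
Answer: $\frac{3546}{5} \approx 709.2$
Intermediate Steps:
$p{\left(l,U \right)} = -1$ ($p{\left(l,U \right)} = \left(-5\right) \frac{1}{5} = -1$)
$P{\left(x,W \right)} = 5 x$ ($P{\left(x,W \right)} = \left(5 x - W\right) + W = \left(- W + 5 x\right) + W = 5 x$)
$z = 23$
$- 36 \left(\left(\frac{z}{P{\left(2,-2 \right)}} - \frac{15}{15}\right) - 21\right) = - 36 \left(\left(\frac{23}{5 \cdot 2} - \frac{15}{15}\right) - 21\right) = - 36 \left(\left(\frac{23}{10} - 1\right) - 21\right) = - 36 \left(\frac{13}{10} - 21\right) = \left(-36\right) \left(- \frac{197}{10}\right) = \frac{3546}{5}$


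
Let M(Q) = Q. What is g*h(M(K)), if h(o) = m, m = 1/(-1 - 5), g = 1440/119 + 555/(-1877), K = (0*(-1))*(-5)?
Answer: -878945/446726 ≈ -1.9675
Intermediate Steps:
K = 0 (K = 0*(-5) = 0)
g = 2636835/223363 (g = 1440*(1/119) + 555*(-1/1877) = 1440/119 - 555/1877 = 2636835/223363 ≈ 11.805)
m = -⅙ (m = 1/(-6) = -⅙ ≈ -0.16667)
h(o) = -⅙
g*h(M(K)) = (2636835/223363)*(-⅙) = -878945/446726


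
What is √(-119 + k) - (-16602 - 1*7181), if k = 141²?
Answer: 23783 + √19762 ≈ 23924.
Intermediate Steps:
k = 19881
√(-119 + k) - (-16602 - 1*7181) = √(-119 + 19881) - (-16602 - 1*7181) = √19762 - (-16602 - 7181) = √19762 - 1*(-23783) = √19762 + 23783 = 23783 + √19762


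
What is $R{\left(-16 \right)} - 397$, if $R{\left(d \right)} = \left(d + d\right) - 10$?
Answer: $-439$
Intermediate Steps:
$R{\left(d \right)} = -10 + 2 d$ ($R{\left(d \right)} = 2 d - 10 = -10 + 2 d$)
$R{\left(-16 \right)} - 397 = \left(-10 + 2 \left(-16\right)\right) - 397 = \left(-10 - 32\right) - 397 = -42 - 397 = -439$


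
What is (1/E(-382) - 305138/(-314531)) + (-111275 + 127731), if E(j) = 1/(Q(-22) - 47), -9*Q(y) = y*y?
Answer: 46300765849/2830779 ≈ 16356.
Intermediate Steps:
Q(y) = -y²/9 (Q(y) = -y*y/9 = -y²/9)
E(j) = -9/907 (E(j) = 1/(-⅑*(-22)² - 47) = 1/(-⅑*484 - 47) = 1/(-484/9 - 47) = 1/(-907/9) = -9/907)
(1/E(-382) - 305138/(-314531)) + (-111275 + 127731) = (1/(-9/907) - 305138/(-314531)) + (-111275 + 127731) = (-907/9 - 305138*(-1/314531)) + 16456 = (-907/9 + 305138/314531) + 16456 = -282533375/2830779 + 16456 = 46300765849/2830779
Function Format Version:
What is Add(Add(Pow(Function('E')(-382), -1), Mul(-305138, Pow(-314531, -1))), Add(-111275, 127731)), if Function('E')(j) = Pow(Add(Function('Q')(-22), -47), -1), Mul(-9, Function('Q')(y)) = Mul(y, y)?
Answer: Rational(46300765849, 2830779) ≈ 16356.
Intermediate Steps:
Function('Q')(y) = Mul(Rational(-1, 9), Pow(y, 2)) (Function('Q')(y) = Mul(Rational(-1, 9), Mul(y, y)) = Mul(Rational(-1, 9), Pow(y, 2)))
Function('E')(j) = Rational(-9, 907) (Function('E')(j) = Pow(Add(Mul(Rational(-1, 9), Pow(-22, 2)), -47), -1) = Pow(Add(Mul(Rational(-1, 9), 484), -47), -1) = Pow(Add(Rational(-484, 9), -47), -1) = Pow(Rational(-907, 9), -1) = Rational(-9, 907))
Add(Add(Pow(Function('E')(-382), -1), Mul(-305138, Pow(-314531, -1))), Add(-111275, 127731)) = Add(Add(Pow(Rational(-9, 907), -1), Mul(-305138, Pow(-314531, -1))), Add(-111275, 127731)) = Add(Add(Rational(-907, 9), Mul(-305138, Rational(-1, 314531))), 16456) = Add(Add(Rational(-907, 9), Rational(305138, 314531)), 16456) = Add(Rational(-282533375, 2830779), 16456) = Rational(46300765849, 2830779)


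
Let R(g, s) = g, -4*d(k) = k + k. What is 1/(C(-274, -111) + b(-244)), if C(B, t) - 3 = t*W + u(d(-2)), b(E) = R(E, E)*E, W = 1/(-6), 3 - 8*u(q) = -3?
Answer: 4/238233 ≈ 1.6790e-5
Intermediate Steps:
d(k) = -k/2 (d(k) = -(k + k)/4 = -k/2)
u(q) = ¾ (u(q) = 3/8 - ⅛*(-3) = 3/8 + 3/8 = ¾)
W = -⅙ ≈ -0.16667
b(E) = E² (b(E) = E*E = E²)
C(B, t) = 15/4 - t/6 (C(B, t) = 3 + (t*(-⅙) + ¾) = 3 + (-t/6 + ¾) = 3 + (¾ - t/6) = 15/4 - t/6)
1/(C(-274, -111) + b(-244)) = 1/((15/4 - ⅙*(-111)) + (-244)²) = 1/((15/4 + 37/2) + 59536) = 1/(89/4 + 59536) = 1/(238233/4) = 4/238233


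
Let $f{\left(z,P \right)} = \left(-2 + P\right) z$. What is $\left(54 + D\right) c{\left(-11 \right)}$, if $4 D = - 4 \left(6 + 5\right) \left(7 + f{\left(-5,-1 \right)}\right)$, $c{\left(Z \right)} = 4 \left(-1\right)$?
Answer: $752$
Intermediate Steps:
$c{\left(Z \right)} = -4$
$f{\left(z,P \right)} = z \left(-2 + P\right)$
$D = -242$ ($D = \frac{- 4 \left(6 + 5\right) \left(7 - 5 \left(-2 - 1\right)\right)}{4} = \frac{\left(-4\right) 11 \left(7 - -15\right)}{4} = \frac{\left(-44\right) \left(7 + 15\right)}{4} = \frac{\left(-44\right) 22}{4} = \frac{1}{4} \left(-968\right) = -242$)
$\left(54 + D\right) c{\left(-11 \right)} = \left(54 - 242\right) \left(-4\right) = \left(-188\right) \left(-4\right) = 752$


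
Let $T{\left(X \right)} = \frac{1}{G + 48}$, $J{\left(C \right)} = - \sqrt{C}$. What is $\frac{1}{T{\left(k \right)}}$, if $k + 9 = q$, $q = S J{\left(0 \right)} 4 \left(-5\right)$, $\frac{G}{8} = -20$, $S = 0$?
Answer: $-112$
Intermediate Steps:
$G = -160$ ($G = 8 \left(-20\right) = -160$)
$q = 0$ ($q = 0 - \sqrt{0} \cdot 4 \left(-5\right) = 0 \left(-1\right) 0 \cdot 4 \left(-5\right) = 0 \cdot 0 \cdot 4 \left(-5\right) = 0 \cdot 0 \left(-5\right) = 0 \left(-5\right) = 0$)
$k = -9$ ($k = -9 + 0 = -9$)
$T{\left(X \right)} = - \frac{1}{112}$ ($T{\left(X \right)} = \frac{1}{-160 + 48} = \frac{1}{-112} = - \frac{1}{112}$)
$\frac{1}{T{\left(k \right)}} = \frac{1}{- \frac{1}{112}} = -112$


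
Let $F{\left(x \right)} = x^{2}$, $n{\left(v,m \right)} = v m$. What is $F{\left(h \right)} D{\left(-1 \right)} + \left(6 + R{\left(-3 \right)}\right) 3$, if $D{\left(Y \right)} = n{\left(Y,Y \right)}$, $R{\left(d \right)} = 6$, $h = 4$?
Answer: $52$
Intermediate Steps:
$n{\left(v,m \right)} = m v$
$D{\left(Y \right)} = Y^{2}$ ($D{\left(Y \right)} = Y Y = Y^{2}$)
$F{\left(h \right)} D{\left(-1 \right)} + \left(6 + R{\left(-3 \right)}\right) 3 = 4^{2} \left(-1\right)^{2} + \left(6 + 6\right) 3 = 16 \cdot 1 + 12 \cdot 3 = 16 + 36 = 52$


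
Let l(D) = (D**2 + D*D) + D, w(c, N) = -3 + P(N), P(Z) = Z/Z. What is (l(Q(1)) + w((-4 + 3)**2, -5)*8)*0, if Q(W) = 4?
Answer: 0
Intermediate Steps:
P(Z) = 1
w(c, N) = -2 (w(c, N) = -3 + 1 = -2)
l(D) = D + 2*D**2 (l(D) = (D**2 + D**2) + D = 2*D**2 + D = D + 2*D**2)
(l(Q(1)) + w((-4 + 3)**2, -5)*8)*0 = (4*(1 + 2*4) - 2*8)*0 = (4*(1 + 8) - 16)*0 = (4*9 - 16)*0 = (36 - 16)*0 = 20*0 = 0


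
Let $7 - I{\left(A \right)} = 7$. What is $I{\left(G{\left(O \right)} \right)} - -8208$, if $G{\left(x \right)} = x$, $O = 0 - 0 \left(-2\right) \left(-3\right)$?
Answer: $8208$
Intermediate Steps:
$O = 0$ ($O = 0 - 0 \left(-3\right) = 0 - 0 = 0 + 0 = 0$)
$I{\left(A \right)} = 0$ ($I{\left(A \right)} = 7 - 7 = 0$)
$I{\left(G{\left(O \right)} \right)} - -8208 = 0 - -8208 = 0 + 8208 = 8208$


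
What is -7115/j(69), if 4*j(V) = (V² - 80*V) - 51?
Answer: 2846/81 ≈ 35.136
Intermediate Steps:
j(V) = -51/4 - 20*V + V²/4 (j(V) = ((V² - 80*V) - 51)/4 = (-51 + V² - 80*V)/4 = -51/4 - 20*V + V²/4)
-7115/j(69) = -7115/(-51/4 - 20*69 + (¼)*69²) = -7115/(-51/4 - 1380 + (¼)*4761) = -7115/(-51/4 - 1380 + 4761/4) = -7115/(-405/2) = -7115*(-2/405) = 2846/81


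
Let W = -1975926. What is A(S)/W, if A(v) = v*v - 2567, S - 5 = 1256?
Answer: -793777/987963 ≈ -0.80345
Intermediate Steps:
S = 1261 (S = 5 + 1256 = 1261)
A(v) = -2567 + v**2 (A(v) = v**2 - 2567 = -2567 + v**2)
A(S)/W = (-2567 + 1261**2)/(-1975926) = (-2567 + 1590121)*(-1/1975926) = 1587554*(-1/1975926) = -793777/987963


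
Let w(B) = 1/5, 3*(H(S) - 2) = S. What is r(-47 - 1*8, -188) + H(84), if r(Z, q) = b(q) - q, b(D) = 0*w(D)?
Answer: 218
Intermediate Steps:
H(S) = 2 + S/3
w(B) = 1/5
b(D) = 0 (b(D) = 0*(1/5) = 0)
r(Z, q) = -q (r(Z, q) = 0 - q = -q)
r(-47 - 1*8, -188) + H(84) = -1*(-188) + (2 + (1/3)*84) = 188 + (2 + 28) = 188 + 30 = 218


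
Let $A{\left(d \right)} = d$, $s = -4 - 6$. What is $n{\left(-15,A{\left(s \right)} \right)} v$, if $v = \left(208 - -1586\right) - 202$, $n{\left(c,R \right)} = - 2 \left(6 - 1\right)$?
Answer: $-15920$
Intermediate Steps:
$s = -10$ ($s = -4 - 6 = -10$)
$n{\left(c,R \right)} = -10$ ($n{\left(c,R \right)} = \left(-2\right) 5 = -10$)
$v = 1592$ ($v = \left(208 + 1586\right) - 202 = 1794 - 202 = 1592$)
$n{\left(-15,A{\left(s \right)} \right)} v = \left(-10\right) 1592 = -15920$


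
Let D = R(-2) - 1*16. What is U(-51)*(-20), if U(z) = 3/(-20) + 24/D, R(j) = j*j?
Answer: 43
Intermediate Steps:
R(j) = j²
D = -12 (D = (-2)² - 1*16 = 4 - 16 = -12)
U(z) = -43/20 (U(z) = 3/(-20) + 24/(-12) = 3*(-1/20) + 24*(-1/12) = -3/20 - 2 = -43/20)
U(-51)*(-20) = -43/20*(-20) = 43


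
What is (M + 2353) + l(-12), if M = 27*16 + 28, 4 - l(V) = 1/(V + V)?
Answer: 67609/24 ≈ 2817.0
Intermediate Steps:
l(V) = 4 - 1/(2*V) (l(V) = 4 - 1/(V + V) = 4 - 1/(2*V))
M = 460 (M = 432 + 28 = 460)
(M + 2353) + l(-12) = (460 + 2353) + (4 - ½/(-12)) = 2813 + (4 - ½*(-1/12)) = 2813 + (4 + 1/24) = 2813 + 97/24 = 67609/24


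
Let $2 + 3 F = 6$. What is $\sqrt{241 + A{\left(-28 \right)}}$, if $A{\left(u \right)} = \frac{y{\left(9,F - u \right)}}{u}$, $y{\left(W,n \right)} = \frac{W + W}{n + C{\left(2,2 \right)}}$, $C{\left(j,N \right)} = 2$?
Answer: $\frac{\sqrt{104335441}}{658} \approx 15.524$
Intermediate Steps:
$F = \frac{4}{3}$ ($F = - \frac{2}{3} + \frac{1}{3} \cdot 6 = - \frac{2}{3} + 2 = \frac{4}{3} \approx 1.3333$)
$y{\left(W,n \right)} = \frac{2 W}{2 + n}$ ($y{\left(W,n \right)} = \frac{W + W}{n + 2} = \frac{2 W}{2 + n}$)
$A{\left(u \right)} = \frac{18}{u \left(\frac{10}{3} - u\right)}$ ($A{\left(u \right)} = \frac{2 \cdot 9 \frac{1}{2 - \left(- \frac{4}{3} + u\right)}}{u} = \frac{2 \cdot 9 \frac{1}{\frac{10}{3} - u}}{u} = \frac{18 \frac{1}{\frac{10}{3} - u}}{u} = \frac{18}{u \left(\frac{10}{3} - u\right)}$)
$\sqrt{241 + A{\left(-28 \right)}} = \sqrt{241 - \frac{54}{\left(-28\right) \left(-10 + 3 \left(-28\right)\right)}} = \sqrt{241 - - \frac{27}{14 \left(-10 - 84\right)}} = \sqrt{241 - - \frac{27}{14 \left(-94\right)}} = \sqrt{241 - \left(- \frac{27}{14}\right) \left(- \frac{1}{94}\right)} = \sqrt{241 - \frac{27}{1316}} = \sqrt{\frac{317129}{1316}} = \frac{\sqrt{104335441}}{658}$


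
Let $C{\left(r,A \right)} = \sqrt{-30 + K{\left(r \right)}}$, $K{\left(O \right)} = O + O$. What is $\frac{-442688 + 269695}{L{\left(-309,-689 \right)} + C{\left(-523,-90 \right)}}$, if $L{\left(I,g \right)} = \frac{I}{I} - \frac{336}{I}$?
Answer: $- \frac{3830929985}{11461509} + \frac{3670565474 i \sqrt{269}}{11461509} \approx -334.24 + 5252.5 i$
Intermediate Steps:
$K{\left(O \right)} = 2 O$
$C{\left(r,A \right)} = \sqrt{-30 + 2 r}$
$L{\left(I,g \right)} = 1 - \frac{336}{I}$
$\frac{-442688 + 269695}{L{\left(-309,-689 \right)} + C{\left(-523,-90 \right)}} = \frac{-442688 + 269695}{\frac{-336 - 309}{-309} + \sqrt{-30 + 2 \left(-523\right)}} = - \frac{172993}{\left(- \frac{1}{309}\right) \left(-645\right) + \sqrt{-30 - 1046}} = - \frac{172993}{\frac{215}{103} + \sqrt{-1076}} = - \frac{172993}{\frac{215}{103} + 2 i \sqrt{269}}$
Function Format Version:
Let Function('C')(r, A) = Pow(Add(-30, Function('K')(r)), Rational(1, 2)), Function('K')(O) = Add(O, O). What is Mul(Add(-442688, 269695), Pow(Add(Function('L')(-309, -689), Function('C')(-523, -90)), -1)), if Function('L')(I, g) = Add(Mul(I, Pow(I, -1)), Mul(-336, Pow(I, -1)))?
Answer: Add(Rational(-3830929985, 11461509), Mul(Rational(3670565474, 11461509), I, Pow(269, Rational(1, 2)))) ≈ Add(-334.24, Mul(5252.5, I))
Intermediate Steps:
Function('K')(O) = Mul(2, O)
Function('C')(r, A) = Pow(Add(-30, Mul(2, r)), Rational(1, 2))
Function('L')(I, g) = Add(1, Mul(-336, Pow(I, -1)))
Mul(Add(-442688, 269695), Pow(Add(Function('L')(-309, -689), Function('C')(-523, -90)), -1)) = Mul(Add(-442688, 269695), Pow(Add(Mul(Pow(-309, -1), Add(-336, -309)), Pow(Add(-30, Mul(2, -523)), Rational(1, 2))), -1)) = Mul(-172993, Pow(Add(Mul(Rational(-1, 309), -645), Pow(Add(-30, -1046), Rational(1, 2))), -1)) = Mul(-172993, Pow(Add(Rational(215, 103), Pow(-1076, Rational(1, 2))), -1)) = Mul(-172993, Pow(Add(Rational(215, 103), Mul(2, I, Pow(269, Rational(1, 2)))), -1))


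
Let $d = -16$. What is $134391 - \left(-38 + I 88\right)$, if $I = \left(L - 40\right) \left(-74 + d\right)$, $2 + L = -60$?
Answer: $-673411$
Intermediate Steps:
$L = -62$ ($L = -2 - 60 = -62$)
$I = 9180$ ($I = \left(-62 - 40\right) \left(-74 - 16\right) = \left(-102\right) \left(-90\right) = 9180$)
$134391 - \left(-38 + I 88\right) = 134391 - \left(-38 + 9180 \cdot 88\right) = 134391 - \left(-38 + 807840\right) = 134391 - 807802 = -673411$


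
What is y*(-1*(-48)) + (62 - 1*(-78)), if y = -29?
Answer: -1252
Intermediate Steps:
y*(-1*(-48)) + (62 - 1*(-78)) = -(-29)*(-48) + (62 - 1*(-78)) = -29*48 + (62 + 78) = -1392 + 140 = -1252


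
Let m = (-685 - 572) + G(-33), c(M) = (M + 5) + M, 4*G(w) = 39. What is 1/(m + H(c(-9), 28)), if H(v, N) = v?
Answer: -4/5041 ≈ -0.00079349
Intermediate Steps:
G(w) = 39/4 (G(w) = (¼)*39 = 39/4)
c(M) = 5 + 2*M (c(M) = (5 + M) + M = 5 + 2*M)
m = -4989/4 (m = (-685 - 572) + 39/4 = -1257 + 39/4 = -4989/4 ≈ -1247.3)
1/(m + H(c(-9), 28)) = 1/(-4989/4 + (5 + 2*(-9))) = 1/(-4989/4 + (5 - 18)) = 1/(-4989/4 - 13) = 1/(-5041/4) = -4/5041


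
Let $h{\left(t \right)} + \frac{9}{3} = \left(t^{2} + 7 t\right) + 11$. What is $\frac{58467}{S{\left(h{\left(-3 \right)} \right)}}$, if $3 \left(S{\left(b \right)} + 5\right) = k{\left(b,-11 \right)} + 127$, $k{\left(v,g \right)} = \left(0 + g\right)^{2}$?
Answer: $\frac{175401}{233} \approx 752.79$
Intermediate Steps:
$h{\left(t \right)} = 8 + t^{2} + 7 t$ ($h{\left(t \right)} = -3 + \left(\left(t^{2} + 7 t\right) + 11\right) = -3 + \left(11 + t^{2} + 7 t\right) = 8 + t^{2} + 7 t$)
$k{\left(v,g \right)} = g^{2}$
$S{\left(b \right)} = \frac{233}{3}$ ($S{\left(b \right)} = -5 + \frac{\left(-11\right)^{2} + 127}{3} = -5 + \frac{121 + 127}{3} = -5 + \frac{1}{3} \cdot 248 = -5 + \frac{248}{3} = \frac{233}{3}$)
$\frac{58467}{S{\left(h{\left(-3 \right)} \right)}} = \frac{58467}{\frac{233}{3}} = 58467 \cdot \frac{3}{233} = \frac{175401}{233}$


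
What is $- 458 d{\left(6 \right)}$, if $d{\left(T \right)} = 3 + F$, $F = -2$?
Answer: $-458$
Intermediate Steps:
$d{\left(T \right)} = 1$ ($d{\left(T \right)} = 3 - 2 = 1$)
$- 458 d{\left(6 \right)} = \left(-458\right) 1 = -458$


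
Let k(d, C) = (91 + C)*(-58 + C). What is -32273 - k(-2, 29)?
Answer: -28793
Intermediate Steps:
k(d, C) = (-58 + C)*(91 + C)
-32273 - k(-2, 29) = -32273 - (-5278 + 29² + 33*29) = -32273 - (-5278 + 841 + 957) = -32273 - 1*(-3480) = -32273 + 3480 = -28793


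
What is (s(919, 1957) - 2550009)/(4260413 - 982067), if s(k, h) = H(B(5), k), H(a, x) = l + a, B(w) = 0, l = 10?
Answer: -2549999/3278346 ≈ -0.77783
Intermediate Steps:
H(a, x) = 10 + a
s(k, h) = 10 (s(k, h) = 10 + 0 = 10)
(s(919, 1957) - 2550009)/(4260413 - 982067) = (10 - 2550009)/(4260413 - 982067) = -2549999/3278346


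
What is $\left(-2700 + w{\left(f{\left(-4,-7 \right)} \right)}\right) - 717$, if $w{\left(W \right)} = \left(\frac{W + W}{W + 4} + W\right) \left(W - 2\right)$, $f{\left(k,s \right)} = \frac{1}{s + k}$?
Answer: $- \frac{17777156}{5203} \approx -3416.7$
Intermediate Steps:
$f{\left(k,s \right)} = \frac{1}{k + s}$
$w{\left(W \right)} = \left(-2 + W\right) \left(W + \frac{2 W}{4 + W}\right)$ ($w{\left(W \right)} = \left(\frac{2 W}{4 + W} + W\right) \left(-2 + W\right) = \left(W + \frac{2 W}{4 + W}\right) \left(-2 + W\right) = \left(-2 + W\right) \left(W + \frac{2 W}{4 + W}\right)$)
$\left(-2700 + w{\left(f{\left(-4,-7 \right)} \right)}\right) - 717 = \left(-2700 + \frac{-12 + \left(\frac{1}{-4 - 7}\right)^{2} + \frac{4}{-4 - 7}}{\left(-4 - 7\right) \left(4 + \frac{1}{-4 - 7}\right)}\right) - 717 = \left(-2700 + \frac{-12 + \left(\frac{1}{-11}\right)^{2} + \frac{4}{-11}}{\left(-11\right) \left(4 + \frac{1}{-11}\right)}\right) - 717 = \left(-2700 - \frac{-12 + \left(- \frac{1}{11}\right)^{2} + 4 \left(- \frac{1}{11}\right)}{11 \left(4 - \frac{1}{11}\right)}\right) - 717 = \left(-2700 - \frac{-12 + \frac{1}{121} - \frac{4}{11}}{11 \cdot \frac{43}{11}}\right) - 717 = \left(-2700 - \frac{1}{43} \left(- \frac{1495}{121}\right)\right) - 717 = \left(-2700 + \frac{1495}{5203}\right) - 717 = - \frac{14046605}{5203} - 717 = - \frac{17777156}{5203}$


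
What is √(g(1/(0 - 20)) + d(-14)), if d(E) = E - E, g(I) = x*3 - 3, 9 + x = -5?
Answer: 3*I*√5 ≈ 6.7082*I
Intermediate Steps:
x = -14 (x = -9 - 5 = -14)
g(I) = -45 (g(I) = -14*3 - 3 = -42 - 3 = -45)
d(E) = 0
√(g(1/(0 - 20)) + d(-14)) = √(-45 + 0) = √(-45) = 3*I*√5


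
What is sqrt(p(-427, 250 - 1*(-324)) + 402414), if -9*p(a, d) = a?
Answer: sqrt(3622153)/3 ≈ 634.40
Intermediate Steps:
p(a, d) = -a/9
sqrt(p(-427, 250 - 1*(-324)) + 402414) = sqrt(-1/9*(-427) + 402414) = sqrt(427/9 + 402414) = sqrt(3622153/9) = sqrt(3622153)/3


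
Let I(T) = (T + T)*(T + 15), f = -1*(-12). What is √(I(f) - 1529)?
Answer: I*√881 ≈ 29.682*I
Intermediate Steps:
f = 12
I(T) = 2*T*(15 + T) (I(T) = (2*T)*(15 + T) = 2*T*(15 + T))
√(I(f) - 1529) = √(2*12*(15 + 12) - 1529) = √(2*12*27 - 1529) = √(648 - 1529) = √(-881) = I*√881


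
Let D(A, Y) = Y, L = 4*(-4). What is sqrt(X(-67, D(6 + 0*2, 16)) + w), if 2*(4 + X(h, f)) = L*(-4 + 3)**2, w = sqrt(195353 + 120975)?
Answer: sqrt(-12 + 2*sqrt(79082)) ≈ 23.461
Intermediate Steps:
L = -16
w = 2*sqrt(79082) (w = sqrt(316328) = 2*sqrt(79082) ≈ 562.43)
X(h, f) = -12 (X(h, f) = -4 + (-16*(-4 + 3)**2)/2 = -4 + (-16*(-1)**2)/2 = -4 + (-16*1)/2 = -4 + (1/2)*(-16) = -4 - 8 = -12)
sqrt(X(-67, D(6 + 0*2, 16)) + w) = sqrt(-12 + 2*sqrt(79082))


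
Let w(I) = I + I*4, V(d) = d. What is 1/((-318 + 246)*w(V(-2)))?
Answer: 1/720 ≈ 0.0013889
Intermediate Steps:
w(I) = 5*I (w(I) = I + 4*I = 5*I)
1/((-318 + 246)*w(V(-2))) = 1/((-318 + 246)*(5*(-2))) = 1/(-72*(-10)) = 1/720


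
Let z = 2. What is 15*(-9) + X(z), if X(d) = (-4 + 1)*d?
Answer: -141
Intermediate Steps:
X(d) = -3*d
15*(-9) + X(z) = 15*(-9) - 3*2 = -135 - 6 = -141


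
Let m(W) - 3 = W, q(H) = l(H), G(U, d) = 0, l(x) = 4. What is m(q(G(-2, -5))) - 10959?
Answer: -10952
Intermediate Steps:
q(H) = 4
m(W) = 3 + W
m(q(G(-2, -5))) - 10959 = (3 + 4) - 10959 = 7 - 10959 = -10952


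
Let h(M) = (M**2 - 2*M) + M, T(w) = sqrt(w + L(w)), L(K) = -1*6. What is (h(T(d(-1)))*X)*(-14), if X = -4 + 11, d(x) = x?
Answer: 686 + 98*I*sqrt(7) ≈ 686.0 + 259.28*I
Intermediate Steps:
L(K) = -6
X = 7
T(w) = sqrt(-6 + w) (T(w) = sqrt(w - 6) = sqrt(-6 + w))
h(M) = M**2 - M
(h(T(d(-1)))*X)*(-14) = ((sqrt(-6 - 1)*(-1 + sqrt(-6 - 1)))*7)*(-14) = ((sqrt(-7)*(-1 + sqrt(-7)))*7)*(-14) = (((I*sqrt(7))*(-1 + I*sqrt(7)))*7)*(-14) = ((I*sqrt(7)*(-1 + I*sqrt(7)))*7)*(-14) = (7*I*sqrt(7)*(-1 + I*sqrt(7)))*(-14) = -98*I*sqrt(7)*(-1 + I*sqrt(7))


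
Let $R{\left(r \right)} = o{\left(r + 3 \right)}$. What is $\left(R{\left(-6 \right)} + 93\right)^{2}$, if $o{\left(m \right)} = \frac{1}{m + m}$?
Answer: $\frac{310249}{36} \approx 8618.0$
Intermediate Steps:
$o{\left(m \right)} = \frac{1}{2 m}$
$R{\left(r \right)} = \frac{1}{2 \left(3 + r\right)}$ ($R{\left(r \right)} = \frac{1}{2 \left(r + 3\right)} = \frac{1}{2 \left(3 + r\right)}$)
$\left(R{\left(-6 \right)} + 93\right)^{2} = \left(\frac{1}{2 \left(3 - 6\right)} + 93\right)^{2} = \left(\frac{1}{2 \left(-3\right)} + 93\right)^{2} = \left(\frac{1}{2} \left(- \frac{1}{3}\right) + 93\right)^{2} = \left(- \frac{1}{6} + 93\right)^{2} = \left(\frac{557}{6}\right)^{2} = \frac{310249}{36}$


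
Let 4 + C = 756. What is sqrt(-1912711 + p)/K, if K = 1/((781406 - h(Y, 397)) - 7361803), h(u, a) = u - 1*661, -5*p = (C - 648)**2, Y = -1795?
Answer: -453877929*I*sqrt(10055)/5 ≈ -9.1025e+9*I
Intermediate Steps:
C = 752 (C = -4 + 756 = 752)
p = -10816/5 (p = -(752 - 648)**2/5 = -1/5*104**2 = -1/5*10816 = -10816/5 ≈ -2163.2)
h(u, a) = -661 + u (h(u, a) = u - 661 = -661 + u)
K = -1/6577941 (K = 1/((781406 - (-661 - 1795)) - 7361803) = 1/((781406 - 1*(-2456)) - 7361803) = 1/((781406 + 2456) - 7361803) = 1/(783862 - 7361803) = 1/(-6577941) = -1/6577941 ≈ -1.5202e-7)
sqrt(-1912711 + p)/K = sqrt(-1912711 - 10816/5)/(-1/6577941) = sqrt(-9574371/5)*(-6577941) = (69*I*sqrt(10055)/5)*(-6577941) = -453877929*I*sqrt(10055)/5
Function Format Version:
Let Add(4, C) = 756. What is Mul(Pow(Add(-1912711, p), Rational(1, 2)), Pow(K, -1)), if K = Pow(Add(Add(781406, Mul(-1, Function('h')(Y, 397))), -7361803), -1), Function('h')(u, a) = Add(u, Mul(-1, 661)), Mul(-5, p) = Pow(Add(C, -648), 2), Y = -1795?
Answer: Mul(Rational(-453877929, 5), I, Pow(10055, Rational(1, 2))) ≈ Mul(-9.1025e+9, I)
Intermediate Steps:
C = 752 (C = Add(-4, 756) = 752)
p = Rational(-10816, 5) (p = Mul(Rational(-1, 5), Pow(Add(752, -648), 2)) = Mul(Rational(-1, 5), Pow(104, 2)) = Mul(Rational(-1, 5), 10816) = Rational(-10816, 5) ≈ -2163.2)
Function('h')(u, a) = Add(-661, u) (Function('h')(u, a) = Add(u, -661) = Add(-661, u))
K = Rational(-1, 6577941) (K = Pow(Add(Add(781406, Mul(-1, Add(-661, -1795))), -7361803), -1) = Pow(Add(Add(781406, Mul(-1, -2456)), -7361803), -1) = Pow(Add(Add(781406, 2456), -7361803), -1) = Pow(Add(783862, -7361803), -1) = Pow(-6577941, -1) = Rational(-1, 6577941) ≈ -1.5202e-7)
Mul(Pow(Add(-1912711, p), Rational(1, 2)), Pow(K, -1)) = Mul(Pow(Add(-1912711, Rational(-10816, 5)), Rational(1, 2)), Pow(Rational(-1, 6577941), -1)) = Mul(Pow(Rational(-9574371, 5), Rational(1, 2)), -6577941) = Mul(Mul(Rational(69, 5), I, Pow(10055, Rational(1, 2))), -6577941) = Mul(Rational(-453877929, 5), I, Pow(10055, Rational(1, 2)))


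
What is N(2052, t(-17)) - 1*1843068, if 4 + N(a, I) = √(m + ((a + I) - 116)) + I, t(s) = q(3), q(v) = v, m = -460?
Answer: -1843069 + √1479 ≈ -1.8430e+6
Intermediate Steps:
t(s) = 3
N(a, I) = -4 + I + √(-576 + I + a) (N(a, I) = -4 + (√(-460 + ((a + I) - 116)) + I) = -4 + (√(-460 + ((I + a) - 116)) + I) = -4 + (√(-460 + (-116 + I + a)) + I) = -4 + (√(-576 + I + a) + I) = -4 + (I + √(-576 + I + a)) = -4 + I + √(-576 + I + a))
N(2052, t(-17)) - 1*1843068 = (-4 + 3 + √(-576 + 3 + 2052)) - 1*1843068 = (-4 + 3 + √1479) - 1843068 = (-1 + √1479) - 1843068 = -1843069 + √1479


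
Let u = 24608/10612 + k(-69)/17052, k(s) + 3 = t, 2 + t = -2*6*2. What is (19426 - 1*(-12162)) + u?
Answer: 7039965365/222852 ≈ 31590.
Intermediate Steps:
t = -26 (t = -2 - 2*6*2 = -2 - 12*2 = -2 - 24 = -26)
k(s) = -29 (k(s) = -3 - 26 = -29)
u = 516389/222852 (u = 24608/10612 - 29/17052 = 24608*(1/10612) - 29*1/17052 = 6152/2653 - 1/588 = 516389/222852 ≈ 2.3172)
(19426 - 1*(-12162)) + u = (19426 - 1*(-12162)) + 516389/222852 = (19426 + 12162) + 516389/222852 = 31588 + 516389/222852 = 7039965365/222852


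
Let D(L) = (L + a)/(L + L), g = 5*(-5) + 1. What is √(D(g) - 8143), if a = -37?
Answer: I*√1172409/12 ≈ 90.232*I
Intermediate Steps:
g = -24 (g = -25 + 1 = -24)
D(L) = (-37 + L)/(2*L) (D(L) = (L - 37)/(L + L) = (-37 + L)/((2*L)) = (-37 + L)*(1/(2*L)) = (-37 + L)/(2*L))
√(D(g) - 8143) = √((½)*(-37 - 24)/(-24) - 8143) = √((½)*(-1/24)*(-61) - 8143) = √(61/48 - 8143) = √(-390803/48) = I*√1172409/12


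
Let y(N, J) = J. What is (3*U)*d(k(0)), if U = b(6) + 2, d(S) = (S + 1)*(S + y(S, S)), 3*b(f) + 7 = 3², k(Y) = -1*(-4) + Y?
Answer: 320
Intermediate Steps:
k(Y) = 4 + Y
b(f) = ⅔ (b(f) = -7/3 + (⅓)*3² = -7/3 + (⅓)*9 = -7/3 + 3 = ⅔)
d(S) = 2*S*(1 + S) (d(S) = (S + 1)*(S + S) = (1 + S)*(2*S) = 2*S*(1 + S))
U = 8/3 (U = ⅔ + 2 = 8/3 ≈ 2.6667)
(3*U)*d(k(0)) = (3*(8/3))*(2*(4 + 0)*(1 + (4 + 0))) = 8*(2*4*(1 + 4)) = 8*(2*4*5) = 8*40 = 320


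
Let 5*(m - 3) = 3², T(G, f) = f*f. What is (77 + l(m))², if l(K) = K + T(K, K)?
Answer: 6869641/625 ≈ 10991.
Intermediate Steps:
T(G, f) = f²
m = 24/5 (m = 3 + (⅕)*3² = 3 + (⅕)*9 = 3 + 9/5 = 24/5 ≈ 4.8000)
l(K) = K + K²
(77 + l(m))² = (77 + 24*(1 + 24/5)/5)² = (77 + (24/5)*(29/5))² = (77 + 696/25)² = (2621/25)² = 6869641/625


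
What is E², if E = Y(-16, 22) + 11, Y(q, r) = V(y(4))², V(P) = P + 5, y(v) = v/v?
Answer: 2209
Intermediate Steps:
y(v) = 1
V(P) = 5 + P
Y(q, r) = 36 (Y(q, r) = (5 + 1)² = 6² = 36)
E = 47 (E = 36 + 11 = 47)
E² = 47² = 2209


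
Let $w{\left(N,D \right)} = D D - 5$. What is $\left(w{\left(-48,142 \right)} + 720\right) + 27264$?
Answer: $48143$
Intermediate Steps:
$w{\left(N,D \right)} = -5 + D^{2}$ ($w{\left(N,D \right)} = D^{2} - 5 = -5 + D^{2}$)
$\left(w{\left(-48,142 \right)} + 720\right) + 27264 = \left(\left(-5 + 142^{2}\right) + 720\right) + 27264 = \left(\left(-5 + 20164\right) + 720\right) + 27264 = \left(20159 + 720\right) + 27264 = 20879 + 27264 = 48143$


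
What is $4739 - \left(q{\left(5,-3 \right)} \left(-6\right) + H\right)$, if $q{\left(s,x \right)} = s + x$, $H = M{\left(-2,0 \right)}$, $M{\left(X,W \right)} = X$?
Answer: $4753$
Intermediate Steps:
$H = -2$
$4739 - \left(q{\left(5,-3 \right)} \left(-6\right) + H\right) = 4739 - \left(\left(5 - 3\right) \left(-6\right) - 2\right) = 4739 - \left(2 \left(-6\right) - 2\right) = 4739 - \left(-12 - 2\right) = 4739 - -14 = 4739 + 14 = 4753$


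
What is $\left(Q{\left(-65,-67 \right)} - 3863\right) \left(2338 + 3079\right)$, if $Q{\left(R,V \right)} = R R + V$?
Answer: $1598015$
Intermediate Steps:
$Q{\left(R,V \right)} = V + R^{2}$ ($Q{\left(R,V \right)} = R^{2} + V = V + R^{2}$)
$\left(Q{\left(-65,-67 \right)} - 3863\right) \left(2338 + 3079\right) = \left(\left(-67 + \left(-65\right)^{2}\right) - 3863\right) \left(2338 + 3079\right) = \left(\left(-67 + 4225\right) - 3863\right) 5417 = \left(4158 - 3863\right) 5417 = 295 \cdot 5417 = 1598015$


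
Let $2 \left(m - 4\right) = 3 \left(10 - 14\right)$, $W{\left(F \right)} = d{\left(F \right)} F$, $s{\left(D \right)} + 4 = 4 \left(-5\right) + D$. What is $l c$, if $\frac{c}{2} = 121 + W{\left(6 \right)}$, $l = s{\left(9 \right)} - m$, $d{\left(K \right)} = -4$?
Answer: $-2522$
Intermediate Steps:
$s{\left(D \right)} = -24 + D$ ($s{\left(D \right)} = -4 + \left(4 \left(-5\right) + D\right) = -4 + \left(-20 + D\right) = -24 + D$)
$W{\left(F \right)} = - 4 F$
$m = -2$ ($m = 4 + \frac{3 \left(10 - 14\right)}{2} = 4 + \frac{3 \left(-4\right)}{2} = 4 + \frac{1}{2} \left(-12\right) = 4 - 6 = -2$)
$l = -13$ ($l = \left(-24 + 9\right) - -2 = -15 + 2 = -13$)
$c = 194$ ($c = 2 \left(121 - 24\right) = 2 \cdot 97 = 194$)
$l c = \left(-13\right) 194 = -2522$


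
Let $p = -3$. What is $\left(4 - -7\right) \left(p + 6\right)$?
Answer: $33$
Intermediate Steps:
$\left(4 - -7\right) \left(p + 6\right) = \left(4 - -7\right) \left(-3 + 6\right) = \left(4 + 7\right) 3 = 11 \cdot 3 = 33$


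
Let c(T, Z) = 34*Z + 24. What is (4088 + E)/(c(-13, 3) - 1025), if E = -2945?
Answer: -1143/899 ≈ -1.2714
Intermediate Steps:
c(T, Z) = 24 + 34*Z
(4088 + E)/(c(-13, 3) - 1025) = (4088 - 2945)/((24 + 34*3) - 1025) = 1143/((24 + 102) - 1025) = 1143/(126 - 1025) = 1143/(-899) = 1143*(-1/899) = -1143/899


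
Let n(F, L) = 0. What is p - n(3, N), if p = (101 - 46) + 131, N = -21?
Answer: 186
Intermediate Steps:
p = 186 (p = 55 + 131 = 186)
p - n(3, N) = 186 - 1*0 = 186 + 0 = 186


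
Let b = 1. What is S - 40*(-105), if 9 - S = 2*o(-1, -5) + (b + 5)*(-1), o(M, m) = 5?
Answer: 4205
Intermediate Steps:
S = 5 (S = 9 - (2*5 + (1 + 5)*(-1)) = 9 - (10 + 6*(-1)) = 9 - (10 - 6) = 9 - 1*4 = 9 - 4 = 5)
S - 40*(-105) = 5 - 40*(-105) = 5 + 4200 = 4205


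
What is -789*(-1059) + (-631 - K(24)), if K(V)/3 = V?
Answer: 834848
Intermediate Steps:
K(V) = 3*V
-789*(-1059) + (-631 - K(24)) = -789*(-1059) + (-631 - 3*24) = 835551 + (-631 - 1*72) = 835551 + (-631 - 72) = 835551 - 703 = 834848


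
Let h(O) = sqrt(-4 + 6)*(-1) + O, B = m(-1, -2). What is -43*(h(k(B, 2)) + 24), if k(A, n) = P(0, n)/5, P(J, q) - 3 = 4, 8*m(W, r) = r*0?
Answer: -5461/5 + 43*sqrt(2) ≈ -1031.4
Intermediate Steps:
m(W, r) = 0 (m(W, r) = (r*0)/8 = (1/8)*0 = 0)
B = 0
P(J, q) = 7 (P(J, q) = 3 + 4 = 7)
k(A, n) = 7/5
h(O) = O - sqrt(2) (h(O) = sqrt(2)*(-1) + O = -sqrt(2) + O = O - sqrt(2))
-43*(h(k(B, 2)) + 24) = -43*((7/5 - sqrt(2)) + 24) = -43*(127/5 - sqrt(2)) = -5461/5 + 43*sqrt(2)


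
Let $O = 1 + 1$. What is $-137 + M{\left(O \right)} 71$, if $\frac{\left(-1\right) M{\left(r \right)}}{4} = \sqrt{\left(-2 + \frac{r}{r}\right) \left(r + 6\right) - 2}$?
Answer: $-137 - 284 i \sqrt{10} \approx -137.0 - 898.09 i$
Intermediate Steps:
$O = 2$
$M{\left(r \right)} = - 4 \sqrt{-8 - r}$ ($M{\left(r \right)} = - 4 \sqrt{\left(-2 + \frac{r}{r}\right) \left(r + 6\right) - 2} = - 4 \sqrt{\left(-2 + 1\right) \left(6 + r\right) - 2} = - 4 \sqrt{- (6 + r) - 2} = - 4 \sqrt{\left(-6 - r\right) - 2} = - 4 \sqrt{-8 - r}$)
$-137 + M{\left(O \right)} 71 = -137 + - 4 \sqrt{-8 - 2} \cdot 71 = -137 + - 4 \sqrt{-10} \cdot 71 = -137 + - 4 i \sqrt{10} \cdot 71 = -137 - 284 i \sqrt{10}$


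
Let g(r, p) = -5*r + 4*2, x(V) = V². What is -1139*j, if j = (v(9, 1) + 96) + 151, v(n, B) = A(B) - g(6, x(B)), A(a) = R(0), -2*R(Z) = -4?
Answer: -308669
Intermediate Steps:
R(Z) = 2 (R(Z) = -½*(-4) = 2)
A(a) = 2
g(r, p) = 8 - 5*r (g(r, p) = -5*r + 8 = 8 - 5*r)
v(n, B) = 24 (v(n, B) = 2 - (8 - 5*6) = 2 - (8 - 30) = 2 - 1*(-22) = 2 + 22 = 24)
j = 271 (j = (24 + 96) + 151 = 120 + 151 = 271)
-1139*j = -1139*271 = -308669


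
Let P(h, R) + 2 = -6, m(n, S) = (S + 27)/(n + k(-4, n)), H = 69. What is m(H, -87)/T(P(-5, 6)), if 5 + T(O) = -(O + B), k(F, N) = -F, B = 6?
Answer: 20/73 ≈ 0.27397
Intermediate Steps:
m(n, S) = (27 + S)/(4 + n) (m(n, S) = (S + 27)/(n - 1*(-4)) = (27 + S)/(n + 4) = (27 + S)/(4 + n))
P(h, R) = -8 (P(h, R) = -2 - 6 = -8)
T(O) = -11 - O (T(O) = -5 - (O + 6) = -5 - (6 + O) = -5 + (-6 - O) = -11 - O)
m(H, -87)/T(P(-5, 6)) = ((27 - 87)/(4 + 69))/(-11 - 1*(-8)) = (-60/73)/(-11 + 8) = ((1/73)*(-60))/(-3) = -60/73*(-⅓) = 20/73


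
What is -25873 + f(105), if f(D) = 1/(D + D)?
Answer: -5433329/210 ≈ -25873.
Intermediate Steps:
f(D) = 1/(2*D)
-25873 + f(105) = -25873 + (½)/105 = -25873 + (½)*(1/105) = -25873 + 1/210 = -5433329/210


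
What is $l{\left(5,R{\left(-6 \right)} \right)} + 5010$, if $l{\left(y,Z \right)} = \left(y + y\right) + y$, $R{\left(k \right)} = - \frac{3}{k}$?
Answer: $5025$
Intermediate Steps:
$l{\left(y,Z \right)} = 3 y$ ($l{\left(y,Z \right)} = 2 y + y = 3 y$)
$l{\left(5,R{\left(-6 \right)} \right)} + 5010 = 3 \cdot 5 + 5010 = 15 + 5010 = 5025$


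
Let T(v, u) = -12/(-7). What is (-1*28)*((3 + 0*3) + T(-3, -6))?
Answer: -132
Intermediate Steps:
T(v, u) = 12/7 (T(v, u) = -12*(-⅐) = 12/7)
(-1*28)*((3 + 0*3) + T(-3, -6)) = (-1*28)*((3 + 0*3) + 12/7) = -28*((3 + 0) + 12/7) = -28*(3 + 12/7) = -28*33/7 = -132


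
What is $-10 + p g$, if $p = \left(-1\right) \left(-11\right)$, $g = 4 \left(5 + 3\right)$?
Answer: $342$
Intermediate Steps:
$g = 32$ ($g = 4 \cdot 8 = 32$)
$p = 11$
$-10 + p g = -10 + 11 \cdot 32 = -10 + 352 = 342$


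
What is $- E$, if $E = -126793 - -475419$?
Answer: $-348626$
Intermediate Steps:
$E = 348626$ ($E = -126793 + 475419 = 348626$)
$- E = \left(-1\right) 348626 = -348626$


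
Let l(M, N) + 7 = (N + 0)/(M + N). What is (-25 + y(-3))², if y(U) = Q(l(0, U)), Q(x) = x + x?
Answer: 1369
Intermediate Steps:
l(M, N) = -7 + N/(M + N) (l(M, N) = -7 + (N + 0)/(M + N) = -7 + N/(M + N))
Q(x) = 2*x
y(U) = -12 (y(U) = 2*((-7*0 - 6*U)/(0 + U)) = 2*((0 - 6*U)/U) = 2*((-6*U)/U) = 2*(-6) = -12)
(-25 + y(-3))² = (-25 - 12)² = (-37)² = 1369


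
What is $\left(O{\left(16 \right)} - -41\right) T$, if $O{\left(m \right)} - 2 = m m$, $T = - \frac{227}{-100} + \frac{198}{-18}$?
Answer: $- \frac{261027}{100} \approx -2610.3$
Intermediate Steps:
$T = - \frac{873}{100}$ ($T = \left(-227\right) \left(- \frac{1}{100}\right) + 198 \left(- \frac{1}{18}\right) = \frac{227}{100} - 11 = - \frac{873}{100} \approx -8.73$)
$O{\left(m \right)} = 2 + m^{2}$ ($O{\left(m \right)} = 2 + m m = 2 + m^{2}$)
$\left(O{\left(16 \right)} - -41\right) T = \left(\left(2 + 16^{2}\right) - -41\right) \left(- \frac{873}{100}\right) = \left(\left(2 + 256\right) + 41\right) \left(- \frac{873}{100}\right) = \left(258 + 41\right) \left(- \frac{873}{100}\right) = 299 \left(- \frac{873}{100}\right) = - \frac{261027}{100}$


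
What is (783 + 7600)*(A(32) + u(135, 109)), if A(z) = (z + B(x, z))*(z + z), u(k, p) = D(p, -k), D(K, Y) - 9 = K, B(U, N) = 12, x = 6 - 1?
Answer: 24595722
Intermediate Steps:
x = 5
D(K, Y) = 9 + K
u(k, p) = 9 + p
A(z) = 2*z*(12 + z) (A(z) = (z + 12)*(z + z) = (12 + z)*(2*z) = 2*z*(12 + z))
(783 + 7600)*(A(32) + u(135, 109)) = (783 + 7600)*(2*32*(12 + 32) + (9 + 109)) = 8383*(2*32*44 + 118) = 8383*(2816 + 118) = 8383*2934 = 24595722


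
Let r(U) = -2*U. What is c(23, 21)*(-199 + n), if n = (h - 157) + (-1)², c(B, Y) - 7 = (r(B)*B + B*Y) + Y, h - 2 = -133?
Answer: 265842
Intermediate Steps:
h = -131 (h = 2 - 133 = -131)
c(B, Y) = 7 + Y - 2*B² + B*Y (c(B, Y) = 7 + (((-2*B)*B + B*Y) + Y) = 7 + ((-2*B² + B*Y) + Y) = 7 + (Y - 2*B² + B*Y) = 7 + Y - 2*B² + B*Y)
n = -287 (n = (-131 - 157) + (-1)² = -288 + 1 = -287)
c(23, 21)*(-199 + n) = (7 + 21 - 2*23² + 23*21)*(-199 - 287) = (7 + 21 - 2*529 + 483)*(-486) = (7 + 21 - 1058 + 483)*(-486) = -547*(-486) = 265842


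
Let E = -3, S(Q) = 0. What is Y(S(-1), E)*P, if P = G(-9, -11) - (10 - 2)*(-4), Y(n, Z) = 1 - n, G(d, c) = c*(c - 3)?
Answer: 186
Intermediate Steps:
G(d, c) = c*(-3 + c)
P = 186 (P = -11*(-3 - 11) - (10 - 2)*(-4) = -11*(-14) - 8*(-4) = 154 - 1*(-32) = 154 + 32 = 186)
Y(S(-1), E)*P = (1 - 1*0)*186 = (1 + 0)*186 = 1*186 = 186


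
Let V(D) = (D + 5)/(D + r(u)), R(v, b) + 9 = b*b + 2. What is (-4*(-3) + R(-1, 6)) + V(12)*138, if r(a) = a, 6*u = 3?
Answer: 5717/25 ≈ 228.68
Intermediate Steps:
u = ½ (u = (⅙)*3 = ½ ≈ 0.50000)
R(v, b) = -7 + b² (R(v, b) = -9 + (b*b + 2) = -9 + (b² + 2) = -9 + (2 + b²) = -7 + b²)
V(D) = (5 + D)/(½ + D) (V(D) = (D + 5)/(D + ½) = (5 + D)/(½ + D))
(-4*(-3) + R(-1, 6)) + V(12)*138 = (-4*(-3) + (-7 + 6²)) + (2*(5 + 12)/(1 + 2*12))*138 = (12 + (-7 + 36)) + (2*17/(1 + 24))*138 = (12 + 29) + (2*17/25)*138 = 41 + (2*(1/25)*17)*138 = 41 + (34/25)*138 = 41 + 4692/25 = 5717/25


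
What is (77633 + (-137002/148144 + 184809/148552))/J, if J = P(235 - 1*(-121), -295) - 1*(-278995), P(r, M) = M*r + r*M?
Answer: 53390101543103/47421834929220 ≈ 1.1259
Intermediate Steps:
P(r, M) = 2*M*r (P(r, M) = M*r + M*r = 2*M*r)
J = 68955 (J = 2*(-295)*(235 - 1*(-121)) - 1*(-278995) = 2*(-295)*(235 + 121) + 278995 = 2*(-295)*356 + 278995 = -210040 + 278995 = 68955)
(77633 + (-137002/148144 + 184809/148552))/J = (77633 + (-137002/148144 + 184809/148552))/68955 = (77633 + (-137002*1/148144 + 184809*(1/148552)))*(1/68955) = (77633 + (-68501/74072 + 184809/148552))*(1/68955) = (77633 + 219575731/687721484)*(1/68955) = (53390101543103/687721484)*(1/68955) = 53390101543103/47421834929220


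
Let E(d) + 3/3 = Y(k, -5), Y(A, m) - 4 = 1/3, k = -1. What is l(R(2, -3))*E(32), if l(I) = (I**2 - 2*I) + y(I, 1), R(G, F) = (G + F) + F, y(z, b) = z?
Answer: 200/3 ≈ 66.667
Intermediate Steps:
Y(A, m) = 13/3 (Y(A, m) = 4 + 1/3 = 13/3)
R(G, F) = G + 2*F (R(G, F) = (F + G) + F = G + 2*F)
E(d) = 10/3 (E(d) = -1 + 13/3 = 10/3)
l(I) = I**2 - I (l(I) = (I**2 - 2*I) + I = I**2 - I)
l(R(2, -3))*E(32) = ((2 + 2*(-3))*(-1 + (2 + 2*(-3))))*(10/3) = ((2 - 6)*(-1 + (2 - 6)))*(10/3) = -4*(-1 - 4)*(10/3) = -4*(-5)*(10/3) = 20*(10/3) = 200/3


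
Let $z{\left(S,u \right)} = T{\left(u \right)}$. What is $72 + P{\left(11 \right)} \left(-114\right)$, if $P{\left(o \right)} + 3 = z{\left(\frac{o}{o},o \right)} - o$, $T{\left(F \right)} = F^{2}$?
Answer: $-12126$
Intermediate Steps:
$z{\left(S,u \right)} = u^{2}$
$P{\left(o \right)} = -3 + o^{2} - o$ ($P{\left(o \right)} = -3 + \left(o^{2} - o\right) = -3 + o^{2} - o$)
$72 + P{\left(11 \right)} \left(-114\right) = 72 + \left(-3 + 11^{2} - 11\right) \left(-114\right) = 72 + \left(-3 + 121 - 11\right) \left(-114\right) = 72 + 107 \left(-114\right) = 72 - 12198 = -12126$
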